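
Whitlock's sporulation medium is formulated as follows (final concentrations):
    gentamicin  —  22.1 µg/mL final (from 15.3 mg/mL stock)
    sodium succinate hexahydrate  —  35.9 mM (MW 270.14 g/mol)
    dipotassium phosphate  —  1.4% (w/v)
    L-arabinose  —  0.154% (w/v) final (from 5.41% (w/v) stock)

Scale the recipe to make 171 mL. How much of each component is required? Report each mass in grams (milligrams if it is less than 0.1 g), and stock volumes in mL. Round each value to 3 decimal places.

gentamicin 0.247 mL; sodium succinate hexahydrate 1.658 g; dipotassium phosphate 2.394 g; L-arabinose 4.868 mL

Scale factor relative to 1 L: 0.171.
gentamicin: dilute stock: 22.1 µg/mL × 171 mL ÷ 15300 µg/mL = 0.247 mL
sodium succinate hexahydrate: 35.9 mmol/L × 270.14 g/mol × 0.171 L ÷ 1000 = 1.658 g
dipotassium phosphate: 1.4 g per 100 mL × 171 mL ÷ 100 = 2.394 g
L-arabinose: V = C2·V2/C1 = 0.154% ÷ 5.41% × 171 mL = 4.868 mL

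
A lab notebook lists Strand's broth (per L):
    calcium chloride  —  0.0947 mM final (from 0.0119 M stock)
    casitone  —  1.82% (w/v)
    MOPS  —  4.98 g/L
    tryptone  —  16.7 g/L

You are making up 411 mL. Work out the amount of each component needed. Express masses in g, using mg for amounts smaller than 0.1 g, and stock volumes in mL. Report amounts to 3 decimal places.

Scale factor relative to 1 L: 0.411.
calcium chloride: dilute stock: 0.0947 mM × 411 mL ÷ 11.9 mM = 3.271 mL
casitone: 1.82 g per 100 mL × 411 mL ÷ 100 = 7.480 g
MOPS: 4.98 g/L × 0.411 L = 2.047 g
tryptone: 16.7 g/L × 0.411 L = 6.864 g

calcium chloride 3.271 mL; casitone 7.480 g; MOPS 2.047 g; tryptone 6.864 g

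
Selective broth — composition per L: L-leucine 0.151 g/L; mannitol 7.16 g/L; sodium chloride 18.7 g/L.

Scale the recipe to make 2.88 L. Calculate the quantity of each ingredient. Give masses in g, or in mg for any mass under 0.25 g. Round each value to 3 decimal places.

Working volume: 2.88 L.
L-leucine: 0.151 g/L × 2.88 L = 0.435 g
mannitol: 7.16 g/L × 2.88 L = 20.621 g
sodium chloride: 18.7 g/L × 2.88 L = 53.856 g

L-leucine 0.435 g; mannitol 20.621 g; sodium chloride 53.856 g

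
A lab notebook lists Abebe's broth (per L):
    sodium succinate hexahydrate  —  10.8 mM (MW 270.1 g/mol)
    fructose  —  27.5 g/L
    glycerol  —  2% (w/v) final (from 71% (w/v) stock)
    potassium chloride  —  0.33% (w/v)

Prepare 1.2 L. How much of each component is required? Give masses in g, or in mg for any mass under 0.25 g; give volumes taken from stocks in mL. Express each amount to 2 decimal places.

Working volume: 1.2 L.
sodium succinate hexahydrate: 10.8 mmol/L × 270.1 g/mol × 1.2 L ÷ 1000 = 3.50 g
fructose: 27.5 g/L × 1.2 L = 33.00 g
glycerol: C1V1 = C2V2 → 2% ÷ 71% × 1200 mL = 33.80 mL
potassium chloride: 0.33 g per 100 mL × 1200 mL ÷ 100 = 3.96 g

sodium succinate hexahydrate 3.50 g; fructose 33.00 g; glycerol 33.80 mL; potassium chloride 3.96 g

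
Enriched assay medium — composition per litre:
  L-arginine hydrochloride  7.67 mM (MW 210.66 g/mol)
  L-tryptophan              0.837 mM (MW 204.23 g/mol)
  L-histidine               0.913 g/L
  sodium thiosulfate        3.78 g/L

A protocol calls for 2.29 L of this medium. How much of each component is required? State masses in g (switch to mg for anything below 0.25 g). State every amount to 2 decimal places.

L-arginine hydrochloride 3.70 g; L-tryptophan 0.39 g; L-histidine 2.09 g; sodium thiosulfate 8.66 g

Scale factor relative to 1 L: 2.29.
L-arginine hydrochloride: 7.67 mmol/L × 210.66 g/mol × 2.29 L ÷ 1000 = 3.70 g
L-tryptophan: 0.837 mmol/L × 204.23 g/mol × 2.29 L ÷ 1000 = 0.39 g
L-histidine: 0.913 g/L × 2.29 L = 2.09 g
sodium thiosulfate: 3.78 g/L × 2.29 L = 8.66 g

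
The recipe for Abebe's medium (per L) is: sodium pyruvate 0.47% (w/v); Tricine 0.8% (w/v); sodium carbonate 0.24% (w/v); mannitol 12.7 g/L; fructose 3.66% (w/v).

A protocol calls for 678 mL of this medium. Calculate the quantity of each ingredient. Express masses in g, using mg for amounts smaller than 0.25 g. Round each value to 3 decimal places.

Working volume: 678 mL = 0.678 L.
sodium pyruvate: 0.47% w/v = 4.7 g/L → 4.7 × 0.678 L = 3.187 g
Tricine: 0.8 g per 100 mL × 678 mL ÷ 100 = 5.424 g
sodium carbonate: 0.24 g per 100 mL × 678 mL ÷ 100 = 1.627 g
mannitol: 12.7 g/L × 0.678 L = 8.611 g
fructose: 3.66 g per 100 mL × 678 mL ÷ 100 = 24.815 g

sodium pyruvate 3.187 g; Tricine 5.424 g; sodium carbonate 1.627 g; mannitol 8.611 g; fructose 24.815 g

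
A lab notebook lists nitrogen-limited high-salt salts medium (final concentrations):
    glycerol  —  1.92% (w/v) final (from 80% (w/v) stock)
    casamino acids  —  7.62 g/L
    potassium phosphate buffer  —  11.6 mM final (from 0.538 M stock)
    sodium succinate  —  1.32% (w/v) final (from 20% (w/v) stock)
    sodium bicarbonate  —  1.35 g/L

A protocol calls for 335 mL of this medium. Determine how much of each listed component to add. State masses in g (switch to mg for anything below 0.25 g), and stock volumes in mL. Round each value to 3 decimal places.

Scale factor relative to 1 L: 0.335.
glycerol: C1V1 = C2V2 → 1.92% ÷ 80% × 335 mL = 8.040 mL
casamino acids: 7.62 g/L × 0.335 L = 2.553 g
potassium phosphate buffer: dilute stock: 11.6 mM × 335 mL ÷ 538 mM = 7.223 mL
sodium succinate: V = C2·V2/C1 = 1.32% ÷ 20% × 335 mL = 22.110 mL
sodium bicarbonate: 1.35 g/L × 0.335 L = 0.452 g

glycerol 8.040 mL; casamino acids 2.553 g; potassium phosphate buffer 7.223 mL; sodium succinate 22.110 mL; sodium bicarbonate 0.452 g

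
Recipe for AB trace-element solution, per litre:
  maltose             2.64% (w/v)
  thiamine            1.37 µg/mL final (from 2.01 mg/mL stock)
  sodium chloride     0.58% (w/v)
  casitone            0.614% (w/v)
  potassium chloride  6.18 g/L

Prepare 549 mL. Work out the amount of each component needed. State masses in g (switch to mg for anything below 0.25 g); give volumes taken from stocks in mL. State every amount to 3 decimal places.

maltose 14.494 g; thiamine 0.374 mL; sodium chloride 3.184 g; casitone 3.371 g; potassium chloride 3.393 g

Target volume = 549 mL = 0.549 L.
maltose: 2.64% w/v = 26.4 g/L → 26.4 × 0.549 L = 14.494 g
thiamine: C1V1 = C2V2 → 1.37 µg/mL × 549 mL ÷ 2010 µg/mL = 0.374 mL
sodium chloride: 0.58% w/v = 5.8 g/L → 5.8 × 0.549 L = 3.184 g
casitone: 0.614 g per 100 mL × 549 mL ÷ 100 = 3.371 g
potassium chloride: 6.18 g/L × 0.549 L = 3.393 g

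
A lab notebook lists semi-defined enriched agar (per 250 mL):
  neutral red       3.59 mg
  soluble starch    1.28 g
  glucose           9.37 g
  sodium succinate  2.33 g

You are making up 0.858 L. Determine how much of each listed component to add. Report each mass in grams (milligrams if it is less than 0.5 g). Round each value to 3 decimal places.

Scale factor = 858 mL / 250 mL = 3.432.
neutral red: 3.59 mg × (858 mL / 250 mL) = 12.321 mg
soluble starch: 1.28 g × (858 mL / 250 mL) = 4.393 g
glucose: 9.37 g × (858 mL / 250 mL) = 32.158 g
sodium succinate: 2.33 g × (858 mL / 250 mL) = 7.997 g

neutral red 12.321 mg; soluble starch 4.393 g; glucose 32.158 g; sodium succinate 7.997 g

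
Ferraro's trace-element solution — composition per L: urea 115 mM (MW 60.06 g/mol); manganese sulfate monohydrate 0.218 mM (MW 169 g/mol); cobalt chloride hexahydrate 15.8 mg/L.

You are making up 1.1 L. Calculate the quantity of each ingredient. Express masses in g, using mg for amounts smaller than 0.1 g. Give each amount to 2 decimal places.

urea 7.60 g; manganese sulfate monohydrate 40.53 mg; cobalt chloride hexahydrate 17.38 mg

Scale factor relative to 1 L: 1.1.
urea: 115 mmol/L × 60.06 g/mol × 1.1 L ÷ 1000 = 7.60 g
manganese sulfate monohydrate: 0.218 mmol/L × 169 mg/mmol × 1.1 L = 40.53 mg
cobalt chloride hexahydrate: 15.8 mg/L × 1.1 L = 17.38 mg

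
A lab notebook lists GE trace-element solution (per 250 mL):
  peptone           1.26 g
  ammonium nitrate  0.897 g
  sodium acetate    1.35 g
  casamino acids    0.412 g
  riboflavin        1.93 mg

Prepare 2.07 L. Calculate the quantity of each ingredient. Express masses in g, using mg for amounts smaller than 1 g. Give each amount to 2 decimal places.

peptone 10.43 g; ammonium nitrate 7.43 g; sodium acetate 11.18 g; casamino acids 3.41 g; riboflavin 15.98 mg

Ratio of target to recipe volume: 2070 / 250 = 8.28.
peptone: 1.26 g × (2070 mL / 250 mL) = 10.43 g
ammonium nitrate: 0.897 g × (2070 mL / 250 mL) = 7.43 g
sodium acetate: 1.35 g × (2070 mL / 250 mL) = 11.18 g
casamino acids: 0.412 g × (2070 mL / 250 mL) = 3.41 g
riboflavin: 1.93 mg × (2070 mL / 250 mL) = 15.98 mg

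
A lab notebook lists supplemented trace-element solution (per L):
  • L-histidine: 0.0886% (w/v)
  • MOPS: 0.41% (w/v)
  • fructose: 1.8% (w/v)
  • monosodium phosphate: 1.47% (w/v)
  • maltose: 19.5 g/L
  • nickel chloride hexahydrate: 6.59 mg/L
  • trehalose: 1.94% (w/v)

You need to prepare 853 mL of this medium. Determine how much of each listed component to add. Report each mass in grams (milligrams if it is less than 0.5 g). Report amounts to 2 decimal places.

Scale factor relative to 1 L: 0.853.
L-histidine: 0.0886% w/v = 0.886 g/L → 0.886 × 0.853 L = 0.76 g
MOPS: 0.41% w/v = 4.1 g/L → 4.1 × 0.853 L = 3.50 g
fructose: 1.8 g per 100 mL × 853 mL ÷ 100 = 15.35 g
monosodium phosphate: 1.47 g per 100 mL × 853 mL ÷ 100 = 12.54 g
maltose: 19.5 g/L × 0.853 L = 16.63 g
nickel chloride hexahydrate: 6.59 mg/L × 0.853 L = 5.62 mg
trehalose: 1.94 g per 100 mL × 853 mL ÷ 100 = 16.55 g

L-histidine 0.76 g; MOPS 3.50 g; fructose 15.35 g; monosodium phosphate 12.54 g; maltose 16.63 g; nickel chloride hexahydrate 5.62 mg; trehalose 16.55 g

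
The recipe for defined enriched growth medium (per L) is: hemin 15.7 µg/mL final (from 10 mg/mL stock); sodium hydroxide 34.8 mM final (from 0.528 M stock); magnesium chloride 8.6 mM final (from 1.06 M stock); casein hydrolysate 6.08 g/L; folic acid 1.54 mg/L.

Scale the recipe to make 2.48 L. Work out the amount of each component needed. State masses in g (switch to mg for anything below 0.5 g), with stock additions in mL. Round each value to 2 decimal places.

hemin 3.89 mL; sodium hydroxide 163.45 mL; magnesium chloride 20.12 mL; casein hydrolysate 15.08 g; folic acid 3.82 mg

Working volume: 2.48 L.
hemin: C1V1 = C2V2 → 15.7 µg/mL × 2480 mL ÷ 10000 µg/mL = 3.89 mL
sodium hydroxide: V = C2·V2/C1 = 34.8 mM × 2480 mL ÷ 528 mM = 163.45 mL
magnesium chloride: V = C2·V2/C1 = 8.6 mM × 2480 mL ÷ 1060 mM = 20.12 mL
casein hydrolysate: 6.08 g/L × 2.48 L = 15.08 g
folic acid: 1.54 mg/L × 2.48 L = 3.82 mg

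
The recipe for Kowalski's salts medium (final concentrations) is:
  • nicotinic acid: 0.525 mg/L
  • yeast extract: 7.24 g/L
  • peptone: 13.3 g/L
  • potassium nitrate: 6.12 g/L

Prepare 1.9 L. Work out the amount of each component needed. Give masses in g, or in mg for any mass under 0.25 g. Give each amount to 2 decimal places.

nicotinic acid 1.00 mg; yeast extract 13.76 g; peptone 25.27 g; potassium nitrate 11.63 g

Working volume: 1.9 L.
nicotinic acid: 0.525 mg/L × 1.9 L = 1.00 mg
yeast extract: 7.24 g/L × 1.9 L = 13.76 g
peptone: 13.3 g/L × 1.9 L = 25.27 g
potassium nitrate: 6.12 g/L × 1.9 L = 11.63 g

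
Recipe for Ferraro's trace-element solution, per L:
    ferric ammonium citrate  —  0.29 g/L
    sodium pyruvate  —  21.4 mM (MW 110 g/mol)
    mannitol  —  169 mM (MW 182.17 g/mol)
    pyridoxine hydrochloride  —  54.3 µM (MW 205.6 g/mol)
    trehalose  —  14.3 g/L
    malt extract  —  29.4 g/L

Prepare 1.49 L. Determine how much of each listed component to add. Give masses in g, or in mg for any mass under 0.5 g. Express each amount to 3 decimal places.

Scale factor relative to 1 L: 1.49.
ferric ammonium citrate: 0.29 g/L × 1.49 L = 0.4321 g = 432.100 mg
sodium pyruvate: 21.4 mmol/L × 110 g/mol × 1.49 L ÷ 1000 = 3.507 g
mannitol: 169 mmol/L × 182.17 g/mol × 1.49 L ÷ 1000 = 45.872 g
pyridoxine hydrochloride: 54.3 µmol/L × 205.6 g/mol × 1.49 L ÷ 1000 = 16.634 mg
trehalose: 14.3 g/L × 1.49 L = 21.307 g
malt extract: 29.4 g/L × 1.49 L = 43.806 g

ferric ammonium citrate 432.100 mg; sodium pyruvate 3.507 g; mannitol 45.872 g; pyridoxine hydrochloride 16.634 mg; trehalose 21.307 g; malt extract 43.806 g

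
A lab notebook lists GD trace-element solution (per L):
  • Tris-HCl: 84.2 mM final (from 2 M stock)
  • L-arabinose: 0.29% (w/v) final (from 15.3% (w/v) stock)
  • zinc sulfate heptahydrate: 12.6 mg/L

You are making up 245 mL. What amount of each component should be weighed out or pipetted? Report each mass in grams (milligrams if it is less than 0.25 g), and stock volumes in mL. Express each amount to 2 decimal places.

Tris-HCl 10.31 mL; L-arabinose 4.64 mL; zinc sulfate heptahydrate 3.09 mg

Target volume = 245 mL = 0.245 L.
Tris-HCl: dilute stock: 84.2 mM × 245 mL ÷ 2000 mM = 10.31 mL
L-arabinose: C1V1 = C2V2 → 0.29% ÷ 15.3% × 245 mL = 4.64 mL
zinc sulfate heptahydrate: 12.6 mg/L × 0.245 L = 3.09 mg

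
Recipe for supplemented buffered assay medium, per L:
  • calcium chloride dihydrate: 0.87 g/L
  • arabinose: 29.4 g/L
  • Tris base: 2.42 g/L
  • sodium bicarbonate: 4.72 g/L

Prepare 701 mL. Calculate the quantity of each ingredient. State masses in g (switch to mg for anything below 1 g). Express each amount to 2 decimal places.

Working volume: 701 mL = 0.701 L.
calcium chloride dihydrate: 0.87 g/L × 0.701 L = 0.60987 g = 609.87 mg
arabinose: 29.4 g/L × 0.701 L = 20.61 g
Tris base: 2.42 g/L × 0.701 L = 1.70 g
sodium bicarbonate: 4.72 g/L × 0.701 L = 3.31 g

calcium chloride dihydrate 609.87 mg; arabinose 20.61 g; Tris base 1.70 g; sodium bicarbonate 3.31 g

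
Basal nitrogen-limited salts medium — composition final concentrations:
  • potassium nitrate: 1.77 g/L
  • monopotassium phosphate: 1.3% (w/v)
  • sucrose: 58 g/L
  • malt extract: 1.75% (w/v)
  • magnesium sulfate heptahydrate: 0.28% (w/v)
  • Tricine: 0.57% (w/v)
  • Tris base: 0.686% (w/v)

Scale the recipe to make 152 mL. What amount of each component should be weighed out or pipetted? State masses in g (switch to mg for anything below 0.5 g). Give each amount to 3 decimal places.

potassium nitrate 269.040 mg; monopotassium phosphate 1.976 g; sucrose 8.816 g; malt extract 2.660 g; magnesium sulfate heptahydrate 425.600 mg; Tricine 0.866 g; Tris base 1.043 g

Scale factor relative to 1 L: 0.152.
potassium nitrate: 1.77 g/L × 0.152 L = 0.26904 g = 269.040 mg
monopotassium phosphate: 1.3% w/v = 13 g/L → 13 × 0.152 L = 1.976 g
sucrose: 58 g/L × 0.152 L = 8.816 g
malt extract: 1.75% w/v = 17.5 g/L → 17.5 × 0.152 L = 2.660 g
magnesium sulfate heptahydrate: 0.28 g per 100 mL × 152 mL ÷ 100 = 0.4256 g = 425.600 mg
Tricine: 0.57% w/v = 5.7 g/L → 5.7 × 0.152 L = 0.866 g
Tris base: 0.686% w/v = 6.86 g/L → 6.86 × 0.152 L = 1.043 g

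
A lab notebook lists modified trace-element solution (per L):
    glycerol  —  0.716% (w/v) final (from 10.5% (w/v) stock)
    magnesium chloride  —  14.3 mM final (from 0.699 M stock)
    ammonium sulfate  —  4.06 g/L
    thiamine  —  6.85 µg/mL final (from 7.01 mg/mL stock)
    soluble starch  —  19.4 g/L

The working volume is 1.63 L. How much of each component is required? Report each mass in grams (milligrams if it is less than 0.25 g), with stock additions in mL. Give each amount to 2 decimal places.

Working volume: 1.63 L.
glycerol: V = C2·V2/C1 = 0.716% ÷ 10.5% × 1630 mL = 111.15 mL
magnesium chloride: V = C2·V2/C1 = 14.3 mM × 1630 mL ÷ 699 mM = 33.35 mL
ammonium sulfate: 4.06 g/L × 1.63 L = 6.62 g
thiamine: V = C2·V2/C1 = 6.85 µg/mL × 1630 mL ÷ 7010 µg/mL = 1.59 mL
soluble starch: 19.4 g/L × 1.63 L = 31.62 g

glycerol 111.15 mL; magnesium chloride 33.35 mL; ammonium sulfate 6.62 g; thiamine 1.59 mL; soluble starch 31.62 g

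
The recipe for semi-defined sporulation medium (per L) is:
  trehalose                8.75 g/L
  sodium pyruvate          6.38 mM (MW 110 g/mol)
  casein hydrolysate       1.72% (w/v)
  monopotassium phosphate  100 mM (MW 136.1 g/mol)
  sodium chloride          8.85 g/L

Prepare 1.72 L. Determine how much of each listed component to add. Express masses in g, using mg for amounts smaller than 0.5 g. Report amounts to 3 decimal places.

Working volume: 1.72 L.
trehalose: 8.75 g/L × 1.72 L = 15.050 g
sodium pyruvate: 6.38 mmol/L × 110 g/mol × 1.72 L ÷ 1000 = 1.207 g
casein hydrolysate: 1.72 g per 100 mL × 1720 mL ÷ 100 = 29.584 g
monopotassium phosphate: 100 mmol/L × 136.1 g/mol × 1.72 L ÷ 1000 = 23.409 g
sodium chloride: 8.85 g/L × 1.72 L = 15.222 g

trehalose 15.050 g; sodium pyruvate 1.207 g; casein hydrolysate 29.584 g; monopotassium phosphate 23.409 g; sodium chloride 15.222 g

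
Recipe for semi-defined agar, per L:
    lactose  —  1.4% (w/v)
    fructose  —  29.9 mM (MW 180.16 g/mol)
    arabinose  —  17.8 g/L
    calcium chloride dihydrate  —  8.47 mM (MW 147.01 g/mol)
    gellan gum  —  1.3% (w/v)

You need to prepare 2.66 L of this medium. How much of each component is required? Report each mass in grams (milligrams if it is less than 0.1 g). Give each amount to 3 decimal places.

lactose 37.240 g; fructose 14.329 g; arabinose 47.348 g; calcium chloride dihydrate 3.312 g; gellan gum 34.580 g

Working volume: 2.66 L.
lactose: 1.4 g per 100 mL × 2660 mL ÷ 100 = 37.240 g
fructose: 29.9 mmol/L × 180.16 g/mol × 2.66 L ÷ 1000 = 14.329 g
arabinose: 17.8 g/L × 2.66 L = 47.348 g
calcium chloride dihydrate: 8.47 mmol/L × 147.01 g/mol × 2.66 L ÷ 1000 = 3.312 g
gellan gum: 1.3% w/v = 13 g/L → 13 × 2.66 L = 34.580 g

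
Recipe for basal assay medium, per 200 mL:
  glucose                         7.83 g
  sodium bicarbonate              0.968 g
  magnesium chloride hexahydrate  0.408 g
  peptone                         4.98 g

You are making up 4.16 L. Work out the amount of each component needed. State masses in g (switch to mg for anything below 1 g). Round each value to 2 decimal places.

glucose 162.86 g; sodium bicarbonate 20.13 g; magnesium chloride hexahydrate 8.49 g; peptone 103.58 g

Ratio of target to recipe volume: 4160 / 200 = 20.8.
glucose: 7.83 g × (4160 mL / 200 mL) = 162.86 g
sodium bicarbonate: 0.968 g × (4160 mL / 200 mL) = 20.13 g
magnesium chloride hexahydrate: 0.408 g × (4160 mL / 200 mL) = 8.49 g
peptone: 4.98 g × (4160 mL / 200 mL) = 103.58 g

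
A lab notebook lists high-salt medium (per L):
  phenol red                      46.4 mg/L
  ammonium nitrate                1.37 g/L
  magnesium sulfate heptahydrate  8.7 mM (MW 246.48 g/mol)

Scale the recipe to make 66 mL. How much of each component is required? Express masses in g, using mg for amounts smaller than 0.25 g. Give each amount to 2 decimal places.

Scale factor relative to 1 L: 0.066.
phenol red: 46.4 mg/L × 0.066 L = 3.06 mg
ammonium nitrate: 1.37 g/L × 0.066 L = 0.09042 g = 90.42 mg
magnesium sulfate heptahydrate: 8.7 mmol/L × 246.48 mg/mmol × 0.066 L = 141.53 mg

phenol red 3.06 mg; ammonium nitrate 90.42 mg; magnesium sulfate heptahydrate 141.53 mg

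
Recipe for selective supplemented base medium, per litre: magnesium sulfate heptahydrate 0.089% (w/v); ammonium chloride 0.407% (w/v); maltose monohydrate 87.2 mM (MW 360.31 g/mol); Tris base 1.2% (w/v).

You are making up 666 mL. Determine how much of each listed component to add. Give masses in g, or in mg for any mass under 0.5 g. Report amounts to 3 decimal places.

magnesium sulfate heptahydrate 0.593 g; ammonium chloride 2.711 g; maltose monohydrate 20.925 g; Tris base 7.992 g

Working volume: 666 mL = 0.666 L.
magnesium sulfate heptahydrate: 0.089 g per 100 mL × 666 mL ÷ 100 = 0.593 g
ammonium chloride: 0.407 g per 100 mL × 666 mL ÷ 100 = 2.711 g
maltose monohydrate: 87.2 mmol/L × 360.31 g/mol × 0.666 L ÷ 1000 = 20.925 g
Tris base: 1.2 g per 100 mL × 666 mL ÷ 100 = 7.992 g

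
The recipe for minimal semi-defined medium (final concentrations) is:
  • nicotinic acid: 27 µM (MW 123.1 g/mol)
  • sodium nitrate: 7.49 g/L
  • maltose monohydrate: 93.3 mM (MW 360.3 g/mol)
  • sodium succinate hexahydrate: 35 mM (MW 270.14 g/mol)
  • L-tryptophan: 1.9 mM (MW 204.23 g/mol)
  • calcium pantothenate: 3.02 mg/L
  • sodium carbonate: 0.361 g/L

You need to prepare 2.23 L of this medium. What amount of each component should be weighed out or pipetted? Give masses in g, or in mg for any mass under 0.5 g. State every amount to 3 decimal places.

nicotinic acid 7.412 mg; sodium nitrate 16.703 g; maltose monohydrate 74.964 g; sodium succinate hexahydrate 21.084 g; L-tryptophan 0.865 g; calcium pantothenate 6.735 mg; sodium carbonate 0.805 g

Scale factor relative to 1 L: 2.23.
nicotinic acid: 27 µmol/L × 123.1 g/mol × 2.23 L ÷ 1000 = 7.412 mg
sodium nitrate: 7.49 g/L × 2.23 L = 16.703 g
maltose monohydrate: 93.3 mmol/L × 360.3 g/mol × 2.23 L ÷ 1000 = 74.964 g
sodium succinate hexahydrate: 35 mmol/L × 270.14 g/mol × 2.23 L ÷ 1000 = 21.084 g
L-tryptophan: 1.9 mmol/L × 204.23 g/mol × 2.23 L ÷ 1000 = 0.865 g
calcium pantothenate: 3.02 mg/L × 2.23 L = 6.735 mg
sodium carbonate: 0.361 g/L × 2.23 L = 0.805 g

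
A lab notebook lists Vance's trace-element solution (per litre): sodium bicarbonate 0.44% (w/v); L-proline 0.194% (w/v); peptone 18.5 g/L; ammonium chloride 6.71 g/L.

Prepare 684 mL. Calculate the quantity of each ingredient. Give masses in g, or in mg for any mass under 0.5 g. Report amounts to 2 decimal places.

Target volume = 684 mL = 0.684 L.
sodium bicarbonate: 0.44 g per 100 mL × 684 mL ÷ 100 = 3.01 g
L-proline: 0.194% w/v = 1.94 g/L → 1.94 × 0.684 L = 1.33 g
peptone: 18.5 g/L × 0.684 L = 12.65 g
ammonium chloride: 6.71 g/L × 0.684 L = 4.59 g

sodium bicarbonate 3.01 g; L-proline 1.33 g; peptone 12.65 g; ammonium chloride 4.59 g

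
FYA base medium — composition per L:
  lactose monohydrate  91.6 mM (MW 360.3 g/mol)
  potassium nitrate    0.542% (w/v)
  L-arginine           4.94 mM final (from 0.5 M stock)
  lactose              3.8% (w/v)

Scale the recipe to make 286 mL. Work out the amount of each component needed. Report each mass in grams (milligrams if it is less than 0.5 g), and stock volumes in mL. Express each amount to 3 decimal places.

lactose monohydrate 9.439 g; potassium nitrate 1.550 g; L-arginine 2.826 mL; lactose 10.868 g

Scale factor relative to 1 L: 0.286.
lactose monohydrate: 91.6 mmol/L × 360.3 g/mol × 0.286 L ÷ 1000 = 9.439 g
potassium nitrate: 0.542 g per 100 mL × 286 mL ÷ 100 = 1.550 g
L-arginine: V = C2·V2/C1 = 4.94 mM × 286 mL ÷ 500 mM = 2.826 mL
lactose: 3.8% w/v = 38 g/L → 38 × 0.286 L = 10.868 g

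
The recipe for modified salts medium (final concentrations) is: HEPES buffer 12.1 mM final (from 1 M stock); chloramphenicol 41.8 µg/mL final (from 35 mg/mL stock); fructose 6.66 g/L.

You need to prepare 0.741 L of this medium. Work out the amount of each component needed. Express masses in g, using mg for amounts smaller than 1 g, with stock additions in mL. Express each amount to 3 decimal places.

Scale factor relative to 1 L: 0.741.
HEPES buffer: C1V1 = C2V2 → 12.1 mM × 741 mL ÷ 1000 mM = 8.966 mL
chloramphenicol: dilute stock: 41.8 µg/mL × 741 mL ÷ 35000 µg/mL = 0.885 mL
fructose: 6.66 g/L × 0.741 L = 4.935 g

HEPES buffer 8.966 mL; chloramphenicol 0.885 mL; fructose 4.935 g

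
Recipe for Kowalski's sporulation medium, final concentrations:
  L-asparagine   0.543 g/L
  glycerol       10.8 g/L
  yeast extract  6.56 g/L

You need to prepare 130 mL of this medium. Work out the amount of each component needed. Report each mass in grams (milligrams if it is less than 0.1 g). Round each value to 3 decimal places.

L-asparagine 70.590 mg; glycerol 1.404 g; yeast extract 0.853 g

Working volume: 130 mL = 0.13 L.
L-asparagine: 0.543 g/L × 0.13 L = 0.07059 g = 70.590 mg
glycerol: 10.8 g/L × 0.13 L = 1.404 g
yeast extract: 6.56 g/L × 0.13 L = 0.853 g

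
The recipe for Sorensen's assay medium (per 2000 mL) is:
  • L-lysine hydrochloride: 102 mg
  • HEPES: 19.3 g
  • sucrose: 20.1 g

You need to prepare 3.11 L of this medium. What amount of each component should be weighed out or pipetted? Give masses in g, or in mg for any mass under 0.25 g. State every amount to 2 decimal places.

L-lysine hydrochloride 158.61 mg; HEPES 30.01 g; sucrose 31.26 g

Ratio of target to recipe volume: 3110 / 2000 = 1.555.
L-lysine hydrochloride: 102 mg × (3110 mL / 2000 mL) = 158.61 mg
HEPES: 19.3 g × (3110 mL / 2000 mL) = 30.01 g
sucrose: 20.1 g × (3110 mL / 2000 mL) = 31.26 g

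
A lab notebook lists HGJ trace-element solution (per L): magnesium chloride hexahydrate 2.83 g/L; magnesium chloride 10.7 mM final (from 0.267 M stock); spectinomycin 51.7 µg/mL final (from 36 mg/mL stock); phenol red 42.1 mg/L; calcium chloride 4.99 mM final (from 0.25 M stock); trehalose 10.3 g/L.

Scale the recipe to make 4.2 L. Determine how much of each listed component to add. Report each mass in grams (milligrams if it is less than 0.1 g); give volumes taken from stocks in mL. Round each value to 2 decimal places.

Working volume: 4.2 L.
magnesium chloride hexahydrate: 2.83 g/L × 4.2 L = 11.89 g
magnesium chloride: dilute stock: 10.7 mM × 4200 mL ÷ 267 mM = 168.31 mL
spectinomycin: dilute stock: 51.7 µg/mL × 4200 mL ÷ 36000 µg/mL = 6.03 mL
phenol red: 42.1 mg/L × 4.2 L = 176.82 mg = 0.18 g
calcium chloride: dilute stock: 4.99 mM × 4200 mL ÷ 250 mM = 83.83 mL
trehalose: 10.3 g/L × 4.2 L = 43.26 g

magnesium chloride hexahydrate 11.89 g; magnesium chloride 168.31 mL; spectinomycin 6.03 mL; phenol red 0.18 g; calcium chloride 83.83 mL; trehalose 43.26 g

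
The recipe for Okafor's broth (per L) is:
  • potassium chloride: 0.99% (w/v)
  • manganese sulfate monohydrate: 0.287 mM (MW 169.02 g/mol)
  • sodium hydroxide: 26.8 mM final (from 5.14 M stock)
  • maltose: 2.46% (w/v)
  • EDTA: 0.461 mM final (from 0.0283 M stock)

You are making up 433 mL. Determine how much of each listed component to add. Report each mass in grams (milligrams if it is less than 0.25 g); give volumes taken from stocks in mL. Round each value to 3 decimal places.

potassium chloride 4.287 g; manganese sulfate monohydrate 21.004 mg; sodium hydroxide 2.258 mL; maltose 10.652 g; EDTA 7.053 mL

Target volume = 433 mL = 0.433 L.
potassium chloride: 0.99 g per 100 mL × 433 mL ÷ 100 = 4.287 g
manganese sulfate monohydrate: 0.287 mmol/L × 169.02 mg/mmol × 0.433 L = 21.004 mg
sodium hydroxide: C1V1 = C2V2 → 26.8 mM × 433 mL ÷ 5140 mM = 2.258 mL
maltose: 2.46% w/v = 24.6 g/L → 24.6 × 0.433 L = 10.652 g
EDTA: C1V1 = C2V2 → 0.461 mM × 433 mL ÷ 28.3 mM = 7.053 mL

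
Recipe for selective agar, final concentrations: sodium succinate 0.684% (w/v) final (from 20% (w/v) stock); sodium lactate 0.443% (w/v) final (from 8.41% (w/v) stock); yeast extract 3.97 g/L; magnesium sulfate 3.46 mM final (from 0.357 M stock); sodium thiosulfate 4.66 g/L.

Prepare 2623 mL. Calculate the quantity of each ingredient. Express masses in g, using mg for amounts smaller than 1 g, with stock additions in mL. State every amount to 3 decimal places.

sodium succinate 89.707 mL; sodium lactate 138.168 mL; yeast extract 10.413 g; magnesium sulfate 25.422 mL; sodium thiosulfate 12.223 g

Target volume = 2623 mL = 2.623 L.
sodium succinate: C1V1 = C2V2 → 0.684% ÷ 20% × 2623 mL = 89.707 mL
sodium lactate: V = C2·V2/C1 = 0.443% ÷ 8.41% × 2623 mL = 138.168 mL
yeast extract: 3.97 g/L × 2.623 L = 10.413 g
magnesium sulfate: V = C2·V2/C1 = 3.46 mM × 2623 mL ÷ 357 mM = 25.422 mL
sodium thiosulfate: 4.66 g/L × 2.623 L = 12.223 g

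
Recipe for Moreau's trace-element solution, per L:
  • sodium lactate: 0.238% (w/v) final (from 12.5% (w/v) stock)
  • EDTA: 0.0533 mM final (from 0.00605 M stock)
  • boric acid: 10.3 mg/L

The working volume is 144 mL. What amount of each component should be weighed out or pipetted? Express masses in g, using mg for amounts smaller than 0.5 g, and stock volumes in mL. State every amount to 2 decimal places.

Working volume: 144 mL = 0.144 L.
sodium lactate: V = C2·V2/C1 = 0.238% ÷ 12.5% × 144 mL = 2.74 mL
EDTA: dilute stock: 0.0533 mM × 144 mL ÷ 6.05 mM = 1.27 mL
boric acid: 10.3 mg/L × 0.144 L = 1.48 mg

sodium lactate 2.74 mL; EDTA 1.27 mL; boric acid 1.48 mg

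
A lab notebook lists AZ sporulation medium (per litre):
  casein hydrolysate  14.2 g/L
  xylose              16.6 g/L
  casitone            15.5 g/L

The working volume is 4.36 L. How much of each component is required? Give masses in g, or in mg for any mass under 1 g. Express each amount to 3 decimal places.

casein hydrolysate 61.912 g; xylose 72.376 g; casitone 67.580 g

Working volume: 4.36 L.
casein hydrolysate: 14.2 g/L × 4.36 L = 61.912 g
xylose: 16.6 g/L × 4.36 L = 72.376 g
casitone: 15.5 g/L × 4.36 L = 67.580 g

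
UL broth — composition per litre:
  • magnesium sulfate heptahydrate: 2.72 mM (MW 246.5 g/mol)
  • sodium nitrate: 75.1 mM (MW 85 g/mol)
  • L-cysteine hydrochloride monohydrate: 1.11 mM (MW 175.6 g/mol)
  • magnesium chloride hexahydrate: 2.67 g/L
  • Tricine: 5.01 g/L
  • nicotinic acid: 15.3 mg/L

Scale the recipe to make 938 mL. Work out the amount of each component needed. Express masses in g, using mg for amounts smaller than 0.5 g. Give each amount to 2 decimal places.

Scale factor relative to 1 L: 0.938.
magnesium sulfate heptahydrate: 2.72 mmol/L × 246.5 g/mol × 0.938 L ÷ 1000 = 0.63 g
sodium nitrate: 75.1 mmol/L × 85 g/mol × 0.938 L ÷ 1000 = 5.99 g
L-cysteine hydrochloride monohydrate: 1.11 mmol/L × 175.6 mg/mmol × 0.938 L = 182.83 mg
magnesium chloride hexahydrate: 2.67 g/L × 0.938 L = 2.50 g
Tricine: 5.01 g/L × 0.938 L = 4.70 g
nicotinic acid: 15.3 mg/L × 0.938 L = 14.35 mg

magnesium sulfate heptahydrate 0.63 g; sodium nitrate 5.99 g; L-cysteine hydrochloride monohydrate 182.83 mg; magnesium chloride hexahydrate 2.50 g; Tricine 4.70 g; nicotinic acid 14.35 mg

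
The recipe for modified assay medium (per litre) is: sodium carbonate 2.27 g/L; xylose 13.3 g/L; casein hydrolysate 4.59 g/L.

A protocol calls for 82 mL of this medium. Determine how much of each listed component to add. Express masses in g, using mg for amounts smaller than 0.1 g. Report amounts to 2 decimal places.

Working volume: 82 mL = 0.082 L.
sodium carbonate: 2.27 g/L × 0.082 L = 0.19 g
xylose: 13.3 g/L × 0.082 L = 1.09 g
casein hydrolysate: 4.59 g/L × 0.082 L = 0.38 g

sodium carbonate 0.19 g; xylose 1.09 g; casein hydrolysate 0.38 g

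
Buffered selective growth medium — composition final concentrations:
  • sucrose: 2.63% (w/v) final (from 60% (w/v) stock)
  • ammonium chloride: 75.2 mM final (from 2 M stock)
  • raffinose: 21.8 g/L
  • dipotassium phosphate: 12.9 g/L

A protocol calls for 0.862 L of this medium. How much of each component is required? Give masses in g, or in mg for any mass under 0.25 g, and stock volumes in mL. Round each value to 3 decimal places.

sucrose 37.784 mL; ammonium chloride 32.411 mL; raffinose 18.792 g; dipotassium phosphate 11.120 g

Working volume: 0.862 L.
sucrose: V = C2·V2/C1 = 2.63% ÷ 60% × 862 mL = 37.784 mL
ammonium chloride: C1V1 = C2V2 → 75.2 mM × 862 mL ÷ 2000 mM = 32.411 mL
raffinose: 21.8 g/L × 0.862 L = 18.792 g
dipotassium phosphate: 12.9 g/L × 0.862 L = 11.120 g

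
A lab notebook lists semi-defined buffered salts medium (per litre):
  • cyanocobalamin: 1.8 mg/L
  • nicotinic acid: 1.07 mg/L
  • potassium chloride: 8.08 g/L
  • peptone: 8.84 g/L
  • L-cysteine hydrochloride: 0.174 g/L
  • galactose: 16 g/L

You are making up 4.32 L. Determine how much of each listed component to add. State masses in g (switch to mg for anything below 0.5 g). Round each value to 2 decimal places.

Working volume: 4.32 L.
cyanocobalamin: 1.8 mg/L × 4.32 L = 7.78 mg
nicotinic acid: 1.07 mg/L × 4.32 L = 4.62 mg
potassium chloride: 8.08 g/L × 4.32 L = 34.91 g
peptone: 8.84 g/L × 4.32 L = 38.19 g
L-cysteine hydrochloride: 0.174 g/L × 4.32 L = 0.75 g
galactose: 16 g/L × 4.32 L = 69.12 g

cyanocobalamin 7.78 mg; nicotinic acid 4.62 mg; potassium chloride 34.91 g; peptone 38.19 g; L-cysteine hydrochloride 0.75 g; galactose 69.12 g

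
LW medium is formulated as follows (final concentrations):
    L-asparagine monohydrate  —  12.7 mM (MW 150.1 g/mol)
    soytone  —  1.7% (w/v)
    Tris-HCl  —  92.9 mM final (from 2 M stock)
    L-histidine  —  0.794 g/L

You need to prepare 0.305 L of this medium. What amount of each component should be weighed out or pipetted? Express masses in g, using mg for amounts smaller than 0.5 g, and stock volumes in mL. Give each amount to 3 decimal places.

Working volume: 0.305 L.
L-asparagine monohydrate: 12.7 mmol/L × 150.1 g/mol × 0.305 L ÷ 1000 = 0.581 g
soytone: 1.7% w/v = 17 g/L → 17 × 0.305 L = 5.185 g
Tris-HCl: dilute stock: 92.9 mM × 305 mL ÷ 2000 mM = 14.167 mL
L-histidine: 0.794 g/L × 0.305 L = 0.24217 g = 242.170 mg

L-asparagine monohydrate 0.581 g; soytone 5.185 g; Tris-HCl 14.167 mL; L-histidine 242.170 mg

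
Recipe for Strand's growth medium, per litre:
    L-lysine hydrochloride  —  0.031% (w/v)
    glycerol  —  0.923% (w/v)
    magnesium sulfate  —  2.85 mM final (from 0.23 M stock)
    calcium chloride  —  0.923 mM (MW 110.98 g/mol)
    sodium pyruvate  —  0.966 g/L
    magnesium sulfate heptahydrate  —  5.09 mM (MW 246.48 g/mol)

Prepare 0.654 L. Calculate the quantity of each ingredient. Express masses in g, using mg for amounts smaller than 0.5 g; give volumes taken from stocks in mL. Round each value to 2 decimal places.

L-lysine hydrochloride 202.74 mg; glycerol 6.04 g; magnesium sulfate 8.10 mL; calcium chloride 66.99 mg; sodium pyruvate 0.63 g; magnesium sulfate heptahydrate 0.82 g

Working volume: 0.654 L.
L-lysine hydrochloride: 0.031% w/v = 0.31 g/L → 0.31 × 0.654 L = 0.20274 g = 202.74 mg
glycerol: 0.923% w/v = 9.23 g/L → 9.23 × 0.654 L = 6.04 g
magnesium sulfate: V = C2·V2/C1 = 2.85 mM × 654 mL ÷ 230 mM = 8.10 mL
calcium chloride: 0.923 mmol/L × 110.98 mg/mmol × 0.654 L = 66.99 mg
sodium pyruvate: 0.966 g/L × 0.654 L = 0.63 g
magnesium sulfate heptahydrate: 5.09 mmol/L × 246.48 g/mol × 0.654 L ÷ 1000 = 0.82 g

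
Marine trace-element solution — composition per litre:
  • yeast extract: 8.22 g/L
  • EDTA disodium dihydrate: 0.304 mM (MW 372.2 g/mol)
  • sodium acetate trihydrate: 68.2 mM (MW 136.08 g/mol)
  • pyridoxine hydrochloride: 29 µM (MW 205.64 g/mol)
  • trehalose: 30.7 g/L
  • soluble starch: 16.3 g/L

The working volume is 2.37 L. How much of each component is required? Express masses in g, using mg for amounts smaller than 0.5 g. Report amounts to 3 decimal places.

Scale factor relative to 1 L: 2.37.
yeast extract: 8.22 g/L × 2.37 L = 19.481 g
EDTA disodium dihydrate: 0.304 mmol/L × 372.2 mg/mmol × 2.37 L = 268.163 mg
sodium acetate trihydrate: 68.2 mmol/L × 136.08 g/mol × 2.37 L ÷ 1000 = 21.995 g
pyridoxine hydrochloride: 29 µmol/L × 205.64 g/mol × 2.37 L ÷ 1000 = 14.134 mg
trehalose: 30.7 g/L × 2.37 L = 72.759 g
soluble starch: 16.3 g/L × 2.37 L = 38.631 g

yeast extract 19.481 g; EDTA disodium dihydrate 268.163 mg; sodium acetate trihydrate 21.995 g; pyridoxine hydrochloride 14.134 mg; trehalose 72.759 g; soluble starch 38.631 g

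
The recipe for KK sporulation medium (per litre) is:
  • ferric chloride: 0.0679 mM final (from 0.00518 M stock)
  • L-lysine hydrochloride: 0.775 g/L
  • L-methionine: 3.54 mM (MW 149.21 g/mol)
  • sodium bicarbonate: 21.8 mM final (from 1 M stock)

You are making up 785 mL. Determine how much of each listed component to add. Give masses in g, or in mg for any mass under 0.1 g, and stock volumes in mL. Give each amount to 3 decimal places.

Target volume = 785 mL = 0.785 L.
ferric chloride: dilute stock: 0.0679 mM × 785 mL ÷ 5.18 mM = 10.290 mL
L-lysine hydrochloride: 0.775 g/L × 0.785 L = 0.608 g
L-methionine: 3.54 mmol/L × 149.21 g/mol × 0.785 L ÷ 1000 = 0.415 g
sodium bicarbonate: C1V1 = C2V2 → 21.8 mM × 785 mL ÷ 1000 mM = 17.113 mL

ferric chloride 10.290 mL; L-lysine hydrochloride 0.608 g; L-methionine 0.415 g; sodium bicarbonate 17.113 mL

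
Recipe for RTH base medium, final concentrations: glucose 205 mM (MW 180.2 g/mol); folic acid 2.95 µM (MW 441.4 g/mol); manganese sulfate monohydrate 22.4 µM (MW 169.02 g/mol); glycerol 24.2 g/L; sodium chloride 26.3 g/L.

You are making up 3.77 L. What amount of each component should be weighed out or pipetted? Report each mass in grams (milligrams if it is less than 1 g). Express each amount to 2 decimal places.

Working volume: 3.77 L.
glucose: 205 mmol/L × 180.2 g/mol × 3.77 L ÷ 1000 = 139.27 g
folic acid: 2.95 µmol/L × 441.4 g/mol × 3.77 L ÷ 1000 = 4.91 mg
manganese sulfate monohydrate: 22.4 µmol/L × 169.02 g/mol × 3.77 L ÷ 1000 = 14.27 mg
glycerol: 24.2 g/L × 3.77 L = 91.23 g
sodium chloride: 26.3 g/L × 3.77 L = 99.15 g

glucose 139.27 g; folic acid 4.91 mg; manganese sulfate monohydrate 14.27 mg; glycerol 91.23 g; sodium chloride 99.15 g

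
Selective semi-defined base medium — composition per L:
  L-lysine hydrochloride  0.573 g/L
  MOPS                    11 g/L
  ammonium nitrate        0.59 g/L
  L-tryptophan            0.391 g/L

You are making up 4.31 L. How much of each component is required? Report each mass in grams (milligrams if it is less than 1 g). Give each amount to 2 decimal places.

Working volume: 4.31 L.
L-lysine hydrochloride: 0.573 g/L × 4.31 L = 2.47 g
MOPS: 11 g/L × 4.31 L = 47.41 g
ammonium nitrate: 0.59 g/L × 4.31 L = 2.54 g
L-tryptophan: 0.391 g/L × 4.31 L = 1.69 g

L-lysine hydrochloride 2.47 g; MOPS 47.41 g; ammonium nitrate 2.54 g; L-tryptophan 1.69 g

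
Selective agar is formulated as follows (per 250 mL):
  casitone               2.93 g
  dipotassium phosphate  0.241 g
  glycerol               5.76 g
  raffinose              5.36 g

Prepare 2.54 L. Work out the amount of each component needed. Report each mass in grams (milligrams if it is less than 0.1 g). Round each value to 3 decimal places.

Scale factor = 2540 mL / 250 mL = 10.16.
casitone: 2.93 g × (2540 mL / 250 mL) = 29.769 g
dipotassium phosphate: 0.241 g × (2540 mL / 250 mL) = 2.449 g
glycerol: 5.76 g × (2540 mL / 250 mL) = 58.522 g
raffinose: 5.36 g × (2540 mL / 250 mL) = 54.458 g

casitone 29.769 g; dipotassium phosphate 2.449 g; glycerol 58.522 g; raffinose 54.458 g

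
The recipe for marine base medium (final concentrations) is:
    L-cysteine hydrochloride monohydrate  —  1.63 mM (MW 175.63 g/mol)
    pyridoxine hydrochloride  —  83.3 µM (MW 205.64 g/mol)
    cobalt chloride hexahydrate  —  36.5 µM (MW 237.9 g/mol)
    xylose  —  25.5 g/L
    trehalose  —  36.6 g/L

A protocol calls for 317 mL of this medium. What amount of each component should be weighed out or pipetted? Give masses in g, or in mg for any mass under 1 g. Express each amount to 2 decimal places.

L-cysteine hydrochloride monohydrate 90.75 mg; pyridoxine hydrochloride 5.43 mg; cobalt chloride hexahydrate 2.75 mg; xylose 8.08 g; trehalose 11.60 g

Scale factor relative to 1 L: 0.317.
L-cysteine hydrochloride monohydrate: 1.63 mmol/L × 175.63 mg/mmol × 0.317 L = 90.75 mg
pyridoxine hydrochloride: 83.3 µmol/L × 205.64 g/mol × 0.317 L ÷ 1000 = 5.43 mg
cobalt chloride hexahydrate: 36.5 µmol/L × 237.9 g/mol × 0.317 L ÷ 1000 = 2.75 mg
xylose: 25.5 g/L × 0.317 L = 8.08 g
trehalose: 36.6 g/L × 0.317 L = 11.60 g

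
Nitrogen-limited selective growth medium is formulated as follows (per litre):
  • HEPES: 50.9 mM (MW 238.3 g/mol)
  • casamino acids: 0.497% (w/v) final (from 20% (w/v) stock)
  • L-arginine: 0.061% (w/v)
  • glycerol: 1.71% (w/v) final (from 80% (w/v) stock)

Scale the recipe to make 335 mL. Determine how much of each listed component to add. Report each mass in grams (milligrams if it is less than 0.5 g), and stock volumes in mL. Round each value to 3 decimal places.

Scale factor relative to 1 L: 0.335.
HEPES: 50.9 mmol/L × 238.3 g/mol × 0.335 L ÷ 1000 = 4.063 g
casamino acids: dilute stock: 0.497% ÷ 20% × 335 mL = 8.325 mL
L-arginine: 0.061% w/v = 0.61 g/L → 0.61 × 0.335 L = 0.20435 g = 204.350 mg
glycerol: C1V1 = C2V2 → 1.71% ÷ 80% × 335 mL = 7.161 mL

HEPES 4.063 g; casamino acids 8.325 mL; L-arginine 204.350 mg; glycerol 7.161 mL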